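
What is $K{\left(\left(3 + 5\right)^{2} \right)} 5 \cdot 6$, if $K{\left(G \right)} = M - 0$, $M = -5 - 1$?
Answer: $-180$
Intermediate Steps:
$M = -6$
$K{\left(G \right)} = -6$ ($K{\left(G \right)} = -6 - 0 = -6 + 0 = -6$)
$K{\left(\left(3 + 5\right)^{2} \right)} 5 \cdot 6 = \left(-6\right) 5 \cdot 6 = \left(-30\right) 6 = -180$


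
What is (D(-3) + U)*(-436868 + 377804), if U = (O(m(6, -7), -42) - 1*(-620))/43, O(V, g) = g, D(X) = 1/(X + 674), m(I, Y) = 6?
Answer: -22909803384/28853 ≈ -7.9402e+5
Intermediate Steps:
D(X) = 1/(674 + X)
U = 578/43 (U = (-42 - 1*(-620))/43 = (-42 + 620)/43 = (1/43)*578 = 578/43 ≈ 13.442)
(D(-3) + U)*(-436868 + 377804) = (1/(674 - 3) + 578/43)*(-436868 + 377804) = (1/671 + 578/43)*(-59064) = (387881/28853)*(-59064) = -22909803384/28853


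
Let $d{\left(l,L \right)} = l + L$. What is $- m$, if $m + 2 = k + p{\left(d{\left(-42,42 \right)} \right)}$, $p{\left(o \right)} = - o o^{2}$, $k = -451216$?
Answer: $451218$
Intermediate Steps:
$d{\left(l,L \right)} = L + l$
$p{\left(o \right)} = - o^{3}$
$m = -451218$ ($m = -2 - \left(451216 + \left(42 - 42\right)^{3}\right) = -2 - 451216 = -451218$)
$- m = \left(-1\right) \left(-451218\right) = 451218$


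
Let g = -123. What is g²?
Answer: 15129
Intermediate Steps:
g² = (-123)² = 15129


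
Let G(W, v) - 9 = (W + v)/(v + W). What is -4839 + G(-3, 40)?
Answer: -4829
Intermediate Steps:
G(W, v) = 10 (G(W, v) = 9 + (W + v)/(v + W) = 9 + (W + v)/(W + v) = 9 + 1 = 10)
-4839 + G(-3, 40) = -4839 + 10 = -4829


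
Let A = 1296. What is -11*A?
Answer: -14256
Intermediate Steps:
-11*A = -11*1296 = -14256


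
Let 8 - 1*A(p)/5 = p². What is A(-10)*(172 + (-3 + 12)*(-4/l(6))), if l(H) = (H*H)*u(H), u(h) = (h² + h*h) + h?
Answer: -3085450/39 ≈ -79114.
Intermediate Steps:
u(h) = h + 2*h² (u(h) = (h² + h²) + h = 2*h² + h = h + 2*h²)
l(H) = H³*(1 + 2*H) (l(H) = (H*H)*(H*(1 + 2*H)) = H²*(H*(1 + 2*H)) = H³*(1 + 2*H))
A(p) = 40 - 5*p²
A(-10)*(172 + (-3 + 12)*(-4/l(6))) = (40 - 5*(-10)²)*(172 + (-3 + 12)*(-4*1/(216*(1 + 2*6)))) = (40 - 5*100)*(172 + 9*(-4*1/(216*(1 + 12)))) = (40 - 500)*(172 + 9*(-4/(216*13))) = -460*(172 + 9*(-4/2808)) = -460*(172 + 9*(-4*1/2808)) = -460*(172 + 9*(-1/702)) = -460*(172 - 1/78) = -460*13415/78 = -3085450/39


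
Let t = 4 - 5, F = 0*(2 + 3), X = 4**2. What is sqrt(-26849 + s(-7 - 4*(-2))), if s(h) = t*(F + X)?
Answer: 3*I*sqrt(2985) ≈ 163.91*I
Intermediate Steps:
X = 16
F = 0 (F = 0*5 = 0)
t = -1
s(h) = -16 (s(h) = -(0 + 16) = -1*16 = -16)
sqrt(-26849 + s(-7 - 4*(-2))) = sqrt(-26849 - 16) = sqrt(-26865) = 3*I*sqrt(2985)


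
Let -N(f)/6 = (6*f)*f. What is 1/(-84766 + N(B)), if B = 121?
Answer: -1/611842 ≈ -1.6344e-6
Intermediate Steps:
N(f) = -36*f**2 (N(f) = -6*6*f*f = -36*f**2)
1/(-84766 + N(B)) = 1/(-84766 - 36*121**2) = 1/(-84766 - 36*14641) = 1/(-84766 - 527076) = 1/(-611842) = -1/611842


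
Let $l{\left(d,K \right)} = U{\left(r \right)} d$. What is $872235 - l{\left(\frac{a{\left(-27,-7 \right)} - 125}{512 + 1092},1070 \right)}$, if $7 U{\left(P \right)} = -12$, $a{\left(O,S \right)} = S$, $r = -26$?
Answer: $\frac{2448363249}{2807} \approx 8.7224 \cdot 10^{5}$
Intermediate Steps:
$U{\left(P \right)} = - \frac{12}{7}$ ($U{\left(P \right)} = \frac{1}{7} \left(-12\right) = - \frac{12}{7}$)
$l{\left(d,K \right)} = - \frac{12 d}{7}$
$872235 - l{\left(\frac{a{\left(-27,-7 \right)} - 125}{512 + 1092},1070 \right)} = 872235 - - \frac{12 \frac{-7 - 125}{512 + 1092}}{7} = 872235 - - \frac{12 \left(- \frac{132}{1604}\right)}{7} = 872235 - - \frac{12 \left(\left(-132\right) \frac{1}{1604}\right)}{7} = 872235 - \left(- \frac{12}{7}\right) \left(- \frac{33}{401}\right) = 872235 - \frac{396}{2807} = \frac{2448363249}{2807}$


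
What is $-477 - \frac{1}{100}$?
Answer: $- \frac{47701}{100} \approx -477.01$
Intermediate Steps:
$-477 - \frac{1}{100} = - \frac{47701}{100}$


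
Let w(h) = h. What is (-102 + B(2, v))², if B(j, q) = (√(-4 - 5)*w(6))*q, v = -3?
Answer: 7488 + 11016*I ≈ 7488.0 + 11016.0*I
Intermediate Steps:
B(j, q) = 18*I*q (B(j, q) = (√(-4 - 5)*6)*q = (√(-9)*6)*q = ((3*I)*6)*q = (18*I)*q = 18*I*q)
(-102 + B(2, v))² = (-102 + 18*I*(-3))² = (-102 - 54*I)²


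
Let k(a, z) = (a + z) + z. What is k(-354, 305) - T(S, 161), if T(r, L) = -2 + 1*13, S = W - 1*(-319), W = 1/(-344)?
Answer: 245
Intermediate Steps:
k(a, z) = a + 2*z
W = -1/344 ≈ -0.0029070
S = 109735/344 (S = -1/344 - 1*(-319) = -1/344 + 319 = 109735/344 ≈ 319.00)
T(r, L) = 11 (T(r, L) = -2 + 13 = 11)
k(-354, 305) - T(S, 161) = (-354 + 2*305) - 1*11 = (-354 + 610) - 11 = 256 - 11 = 245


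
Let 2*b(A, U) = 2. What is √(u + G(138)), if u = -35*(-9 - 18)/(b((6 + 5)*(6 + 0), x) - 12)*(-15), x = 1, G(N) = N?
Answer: √172623/11 ≈ 37.771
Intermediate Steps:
b(A, U) = 1 (b(A, U) = (½)*2 = 1)
u = 14175/11 (u = -35*(-9 - 18)/(1 - 12)*(-15) = -(-945)/(-11)*(-15) = -(-945)*(-1)/11*(-15) = -35*27/11*(-15) = -945/11*(-15) = 14175/11 ≈ 1288.6)
√(u + G(138)) = √(14175/11 + 138) = √(15693/11) = √172623/11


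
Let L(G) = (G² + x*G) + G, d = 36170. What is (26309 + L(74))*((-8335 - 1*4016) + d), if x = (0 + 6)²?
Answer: 822303337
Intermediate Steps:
x = 36 (x = 6² = 36)
L(G) = G² + 37*G (L(G) = (G² + 36*G) + G = G² + 37*G)
(26309 + L(74))*((-8335 - 1*4016) + d) = (26309 + 74*(37 + 74))*((-8335 - 1*4016) + 36170) = (26309 + 74*111)*((-8335 - 4016) + 36170) = (26309 + 8214)*(-12351 + 36170) = 34523*23819 = 822303337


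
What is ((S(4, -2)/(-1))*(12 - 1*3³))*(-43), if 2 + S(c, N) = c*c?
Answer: -9030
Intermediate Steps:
S(c, N) = -2 + c² (S(c, N) = -2 + c*c = -2 + c²)
((S(4, -2)/(-1))*(12 - 1*3³))*(-43) = (((-2 + 4²)/(-1))*(12 - 1*3³))*(-43) = (((-2 + 16)*(-1))*(12 - 1*27))*(-43) = ((14*(-1))*(12 - 27))*(-43) = -14*(-15)*(-43) = 210*(-43) = -9030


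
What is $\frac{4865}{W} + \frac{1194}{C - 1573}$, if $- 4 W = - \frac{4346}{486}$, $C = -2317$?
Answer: $\frac{9196179819}{4226485} \approx 2175.8$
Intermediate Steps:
$W = \frac{2173}{972}$ ($W = - \frac{\left(-4346\right) \frac{1}{486}}{4} = \left(- \frac{1}{4}\right) \left(- \frac{2173}{243}\right) = \frac{2173}{972} \approx 2.2356$)
$\frac{4865}{W} + \frac{1194}{C - 1573} = \frac{4865}{\frac{2173}{972}} + \frac{1194}{-2317 - 1573} = 4865 \cdot \frac{972}{2173} + \frac{1194}{-2317 - 1573} = \frac{4728780}{2173} + \frac{1194}{-3890} = \frac{4728780}{2173} + 1194 \left(- \frac{1}{3890}\right) = \frac{4728780}{2173} - \frac{597}{1945} = \frac{9196179819}{4226485}$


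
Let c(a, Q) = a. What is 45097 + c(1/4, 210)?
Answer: 180389/4 ≈ 45097.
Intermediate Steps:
45097 + c(1/4, 210) = 45097 + 1/4 = 45097 + ¼ = 180389/4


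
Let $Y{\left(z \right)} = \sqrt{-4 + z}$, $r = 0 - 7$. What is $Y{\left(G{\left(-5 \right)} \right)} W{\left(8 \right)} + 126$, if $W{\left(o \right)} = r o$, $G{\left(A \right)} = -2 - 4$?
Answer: $126 - 56 i \sqrt{10} \approx 126.0 - 177.09 i$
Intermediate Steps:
$G{\left(A \right)} = -6$
$r = -7$
$W{\left(o \right)} = - 7 o$
$Y{\left(G{\left(-5 \right)} \right)} W{\left(8 \right)} + 126 = \sqrt{-4 - 6} \left(\left(-7\right) 8\right) + 126 = \sqrt{-10} \left(-56\right) + 126 = i \sqrt{10} \left(-56\right) + 126 = - 56 i \sqrt{10} + 126 = 126 - 56 i \sqrt{10}$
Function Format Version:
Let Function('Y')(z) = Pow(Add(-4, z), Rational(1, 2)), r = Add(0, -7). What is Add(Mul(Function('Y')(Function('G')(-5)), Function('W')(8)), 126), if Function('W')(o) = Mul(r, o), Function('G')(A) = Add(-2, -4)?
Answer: Add(126, Mul(-56, I, Pow(10, Rational(1, 2)))) ≈ Add(126.00, Mul(-177.09, I))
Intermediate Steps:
Function('G')(A) = -6
r = -7
Function('W')(o) = Mul(-7, o)
Add(Mul(Function('Y')(Function('G')(-5)), Function('W')(8)), 126) = Add(Mul(Pow(Add(-4, -6), Rational(1, 2)), Mul(-7, 8)), 126) = Add(Mul(Pow(-10, Rational(1, 2)), -56), 126) = Add(Mul(Mul(I, Pow(10, Rational(1, 2))), -56), 126) = Add(Mul(-56, I, Pow(10, Rational(1, 2))), 126) = Add(126, Mul(-56, I, Pow(10, Rational(1, 2))))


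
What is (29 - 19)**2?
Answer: 100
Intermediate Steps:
(29 - 19)**2 = 10**2 = 100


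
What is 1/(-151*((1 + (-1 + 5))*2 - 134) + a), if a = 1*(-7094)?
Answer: 1/11630 ≈ 8.5984e-5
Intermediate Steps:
a = -7094
1/(-151*((1 + (-1 + 5))*2 - 134) + a) = 1/(-151*((1 + (-1 + 5))*2 - 134) - 7094) = 1/(-151*((1 + 4)*2 - 134) - 7094) = 1/(-151*(5*2 - 134) - 7094) = 1/(-151*(10 - 134) - 7094) = 1/(-151*(-124) - 7094) = 1/(18724 - 7094) = 1/11630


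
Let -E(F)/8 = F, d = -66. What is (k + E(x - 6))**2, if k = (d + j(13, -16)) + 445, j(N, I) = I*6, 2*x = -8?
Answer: 131769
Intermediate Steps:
x = -4 (x = (1/2)*(-8) = -4)
j(N, I) = 6*I
E(F) = -8*F
k = 283 (k = (-66 + 6*(-16)) + 445 = (-66 - 96) + 445 = -162 + 445 = 283)
(k + E(x - 6))**2 = (283 - 8*(-4 - 6))**2 = (283 - 8*(-10))**2 = (283 + 80)**2 = 363**2 = 131769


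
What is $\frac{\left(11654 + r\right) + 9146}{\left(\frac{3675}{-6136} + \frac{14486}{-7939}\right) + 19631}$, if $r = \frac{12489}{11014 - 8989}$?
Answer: $\frac{97734742758536}{92203135197075} \approx 1.06$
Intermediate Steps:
$r = \frac{4163}{675}$ ($r = \frac{12489}{2025} = 12489 \cdot \frac{1}{2025} = \frac{4163}{675} \approx 6.1674$)
$\frac{\left(11654 + r\right) + 9146}{\left(\frac{3675}{-6136} + \frac{14486}{-7939}\right) + 19631} = \frac{\left(11654 + \frac{4163}{675}\right) + 9146}{\left(\frac{3675}{-6136} + \frac{14486}{-7939}\right) + 19631} = \frac{\frac{7870613}{675} + 9146}{\left(3675 \left(- \frac{1}{6136}\right) + 14486 \left(- \frac{1}{7939}\right)\right) + 19631} = \frac{14044163}{675 \left(\left(- \frac{3675}{6136} - \frac{14486}{7939}\right) + 19631\right)} = \frac{14044163}{675 \left(- \frac{118061921}{48713704} + 19631\right)} = \frac{14044163}{675 \cdot \frac{956180661303}{48713704}} = \frac{14044163}{675} \cdot \frac{48713704}{956180661303} = \frac{97734742758536}{92203135197075}$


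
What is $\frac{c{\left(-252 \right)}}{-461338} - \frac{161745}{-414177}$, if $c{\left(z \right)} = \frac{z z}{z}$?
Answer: $\frac{12453914569}{31845931471} \approx 0.39107$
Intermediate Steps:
$c{\left(z \right)} = z$ ($c{\left(z \right)} = \frac{z^{2}}{z} = z$)
$\frac{c{\left(-252 \right)}}{-461338} - \frac{161745}{-414177} = - \frac{252}{-461338} - \frac{161745}{-414177} = \left(-252\right) \left(- \frac{1}{461338}\right) - - \frac{53915}{138059} = \frac{126}{230669} + \frac{53915}{138059} = \frac{12453914569}{31845931471}$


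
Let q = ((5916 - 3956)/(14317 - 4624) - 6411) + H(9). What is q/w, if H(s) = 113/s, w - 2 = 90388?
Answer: -31009081/438075135 ≈ -0.070785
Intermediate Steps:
w = 90390 (w = 2 + 90388 = 90390)
q = -62018162/9693 (q = ((5916 - 3956)/(14317 - 4624) - 6411) + 113/9 = (1960/9693 - 6411) + 113*(⅑) = (1960*(1/9693) - 6411) + 113/9 = (1960/9693 - 6411) + 113/9 = -62139863/9693 + 113/9 = -62018162/9693 ≈ -6398.2)
q/w = -62018162/9693/90390 = -62018162/9693*1/90390 = -31009081/438075135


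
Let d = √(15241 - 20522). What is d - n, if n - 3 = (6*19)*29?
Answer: -3309 + I*√5281 ≈ -3309.0 + 72.671*I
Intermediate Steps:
n = 3309 (n = 3 + (6*19)*29 = 3 + 114*29 = 3 + 3306 = 3309)
d = I*√5281 (d = √(-5281) = I*√5281 ≈ 72.671*I)
d - n = I*√5281 - 1*3309 = I*√5281 - 3309 = -3309 + I*√5281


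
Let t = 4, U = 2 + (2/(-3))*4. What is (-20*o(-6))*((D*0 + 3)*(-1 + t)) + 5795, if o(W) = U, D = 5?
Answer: 5915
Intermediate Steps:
U = -⅔ (U = 2 + (2*(-⅓))*4 = 2 - ⅔*4 = 2 - 8/3 = -⅔ ≈ -0.66667)
o(W) = -⅔
(-20*o(-6))*((D*0 + 3)*(-1 + t)) + 5795 = (-20*(-⅔))*((5*0 + 3)*(-1 + 4)) + 5795 = 40*((0 + 3)*3)/3 + 5795 = 40*(3*3)/3 + 5795 = (40/3)*9 + 5795 = 120 + 5795 = 5915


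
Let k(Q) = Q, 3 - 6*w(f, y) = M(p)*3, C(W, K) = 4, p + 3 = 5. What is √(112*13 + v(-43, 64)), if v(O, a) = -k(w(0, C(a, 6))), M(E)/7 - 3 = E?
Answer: √1473 ≈ 38.380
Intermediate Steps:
p = 2 (p = -3 + 5 = 2)
M(E) = 21 + 7*E
w(f, y) = -17 (w(f, y) = ½ - (21 + 7*2)*3/6 = ½ - (21 + 14)*3/6 = ½ - 35*3/6 = ½ - ⅙*105 = ½ - 35/2 = -17)
v(O, a) = 17 (v(O, a) = -1*(-17) = 17)
√(112*13 + v(-43, 64)) = √(112*13 + 17) = √(1456 + 17) = √1473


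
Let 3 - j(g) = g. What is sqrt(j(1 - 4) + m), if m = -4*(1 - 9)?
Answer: sqrt(38) ≈ 6.1644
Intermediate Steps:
j(g) = 3 - g
m = 32 (m = -4*(-8) = 32)
sqrt(j(1 - 4) + m) = sqrt((3 - (1 - 4)) + 32) = sqrt((3 - 1*(-3)) + 32) = sqrt((3 + 3) + 32) = sqrt(6 + 32) = sqrt(38)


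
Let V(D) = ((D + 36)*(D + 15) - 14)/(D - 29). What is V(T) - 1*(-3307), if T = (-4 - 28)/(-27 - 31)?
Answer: 78653689/23925 ≈ 3287.5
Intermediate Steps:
T = 16/29 (T = -32/(-58) = -32*(-1/58) = 16/29 ≈ 0.55172)
V(D) = (-14 + (15 + D)*(36 + D))/(-29 + D) (V(D) = ((36 + D)*(15 + D) - 14)/(-29 + D) = ((15 + D)*(36 + D) - 14)/(-29 + D) = (-14 + (15 + D)*(36 + D))/(-29 + D))
V(T) - 1*(-3307) = (526 + (16/29)² + 51*(16/29))/(-29 + 16/29) - 1*(-3307) = (526 + 256/841 + 816/29)/(-825/29) + 3307 = -29/825*466286/841 + 3307 = -466286/23925 + 3307 = 78653689/23925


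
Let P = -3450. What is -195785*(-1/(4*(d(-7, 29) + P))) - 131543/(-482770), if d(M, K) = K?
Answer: -46359545019/3303112340 ≈ -14.035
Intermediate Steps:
-195785*(-1/(4*(d(-7, 29) + P))) - 131543/(-482770) = -195785*(-1/(4*(29 - 3450))) - 131543/(-482770) = -195785/((-3421*(-4))) - 131543*(-1/482770) = -195785/13684 + 131543/482770 = -46359545019/3303112340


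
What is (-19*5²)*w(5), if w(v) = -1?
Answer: 475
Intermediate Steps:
(-19*5²)*w(5) = -19*5²*(-1) = -19*25*(-1) = -475*(-1) = 475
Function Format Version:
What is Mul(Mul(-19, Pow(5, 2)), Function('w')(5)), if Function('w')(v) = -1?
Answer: 475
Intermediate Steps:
Mul(Mul(-19, Pow(5, 2)), Function('w')(5)) = Mul(Mul(-19, Pow(5, 2)), -1) = Mul(Mul(-19, 25), -1) = Mul(-475, -1) = 475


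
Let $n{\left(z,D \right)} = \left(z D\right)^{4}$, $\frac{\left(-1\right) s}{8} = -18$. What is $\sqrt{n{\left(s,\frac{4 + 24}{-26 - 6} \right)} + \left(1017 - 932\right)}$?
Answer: $\sqrt{252047461} \approx 15876.0$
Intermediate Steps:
$s = 144$ ($s = \left(-8\right) \left(-18\right) = 144$)
$n{\left(z,D \right)} = D^{4} z^{4}$ ($n{\left(z,D \right)} = \left(D z\right)^{4} = D^{4} z^{4}$)
$\sqrt{n{\left(s,\frac{4 + 24}{-26 - 6} \right)} + \left(1017 - 932\right)} = \sqrt{\left(\frac{4 + 24}{-26 - 6}\right)^{4} \cdot 144^{4} + \left(1017 - 932\right)} = \sqrt{\left(\frac{28}{-32}\right)^{4} \cdot 429981696 + \left(1017 - 932\right)} = \sqrt{\left(28 \left(- \frac{1}{32}\right)\right)^{4} \cdot 429981696 + 85} = \sqrt{\left(- \frac{7}{8}\right)^{4} \cdot 429981696 + 85} = \sqrt{\frac{2401}{4096} \cdot 429981696 + 85} = \sqrt{252047376 + 85} = \sqrt{252047461}$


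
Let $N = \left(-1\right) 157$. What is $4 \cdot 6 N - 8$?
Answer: $-3776$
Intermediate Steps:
$N = -157$
$4 \cdot 6 N - 8 = 4 \cdot 6 \left(-157\right) - 8 = 24 \left(-157\right) - 8 = -3768 - 8 = -3776$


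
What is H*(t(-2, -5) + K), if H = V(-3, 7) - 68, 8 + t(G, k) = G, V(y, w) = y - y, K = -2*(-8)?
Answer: -408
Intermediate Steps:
K = 16
V(y, w) = 0
t(G, k) = -8 + G
H = -68 (H = 0 - 68 = -68)
H*(t(-2, -5) + K) = -68*((-8 - 2) + 16) = -68*(-10 + 16) = -68*6 = -408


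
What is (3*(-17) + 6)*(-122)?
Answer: 5490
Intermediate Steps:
(3*(-17) + 6)*(-122) = (-51 + 6)*(-122) = -45*(-122) = 5490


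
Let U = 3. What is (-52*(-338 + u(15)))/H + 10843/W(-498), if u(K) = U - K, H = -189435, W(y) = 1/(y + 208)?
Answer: -119134538530/37887 ≈ -3.1445e+6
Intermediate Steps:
W(y) = 1/(208 + y)
u(K) = 3 - K
(-52*(-338 + u(15)))/H + 10843/W(-498) = -52*(-338 + (3 - 1*15))/(-189435) + 10843/(1/(208 - 498)) = -52*(-338 + (3 - 15))*(-1/189435) + 10843/(1/(-290)) = -52*(-338 - 12)*(-1/189435) + 10843/(-1/290) = -52*(-350)*(-1/189435) + 10843*(-290) = 18200*(-1/189435) - 3144470 = -3640/37887 - 3144470 = -119134538530/37887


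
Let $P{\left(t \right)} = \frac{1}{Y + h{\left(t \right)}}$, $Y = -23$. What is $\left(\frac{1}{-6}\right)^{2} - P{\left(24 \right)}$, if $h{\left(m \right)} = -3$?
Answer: $\frac{31}{468} \approx 0.066239$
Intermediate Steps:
$P{\left(t \right)} = - \frac{1}{26}$ ($P{\left(t \right)} = \frac{1}{-23 - 3} = \frac{1}{-26} = - \frac{1}{26}$)
$\left(\frac{1}{-6}\right)^{2} - P{\left(24 \right)} = \left(\frac{1}{-6}\right)^{2} - - \frac{1}{26} = \left(- \frac{1}{6}\right)^{2} + \frac{1}{26} = \frac{1}{36} + \frac{1}{26} = \frac{31}{468}$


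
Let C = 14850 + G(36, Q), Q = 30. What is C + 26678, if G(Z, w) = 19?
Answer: 41547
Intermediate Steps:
C = 14869 (C = 14850 + 19 = 14869)
C + 26678 = 14869 + 26678 = 41547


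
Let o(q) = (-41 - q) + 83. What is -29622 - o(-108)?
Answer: -29772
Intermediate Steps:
o(q) = 42 - q
-29622 - o(-108) = -29622 - (42 - 1*(-108)) = -29622 - (42 + 108) = -29622 - 1*150 = -29622 - 150 = -29772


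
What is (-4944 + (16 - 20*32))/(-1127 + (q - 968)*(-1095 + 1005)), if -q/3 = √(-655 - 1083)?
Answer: -478809024/7521496249 + 1503360*I*√1738/7521496249 ≈ -0.063659 + 0.0083327*I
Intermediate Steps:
q = -3*I*√1738 (q = -3*√(-655 - 1083) = -3*I*√1738 ≈ -125.07*I)
(-4944 + (16 - 20*32))/(-1127 + (q - 968)*(-1095 + 1005)) = (-4944 + (16 - 20*32))/(-1127 + (-3*I*√1738 - 968)*(-1095 + 1005)) = (-4944 + (16 - 640))/(-1127 + (-968 - 3*I*√1738)*(-90)) = (-4944 - 624)/(-1127 + (87120 + 270*I*√1738)) = -5568/(85993 + 270*I*√1738)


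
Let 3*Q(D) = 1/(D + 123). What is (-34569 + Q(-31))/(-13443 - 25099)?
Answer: 9541043/10637592 ≈ 0.89692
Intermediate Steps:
Q(D) = 1/(3*(123 + D)) (Q(D) = 1/(3*(D + 123)) = 1/(3*(123 + D)))
(-34569 + Q(-31))/(-13443 - 25099) = (-34569 + 1/(3*(123 - 31)))/(-13443 - 25099) = (-34569 + (⅓)/92)/(-38542) = (-34569 + (⅓)*(1/92))*(-1/38542) = (-34569 + 1/276)*(-1/38542) = -9541043/276*(-1/38542) = 9541043/10637592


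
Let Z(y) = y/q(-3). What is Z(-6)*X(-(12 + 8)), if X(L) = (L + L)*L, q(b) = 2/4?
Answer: -9600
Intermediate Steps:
q(b) = 1/2 (q(b) = 2*(1/4) = 1/2)
Z(y) = 2*y (Z(y) = y/(1/2) = y*2 = 2*y)
X(L) = 2*L**2 (X(L) = (2*L)*L = 2*L**2)
Z(-6)*X(-(12 + 8)) = (2*(-6))*(2*(-(12 + 8))**2) = -24*(-1*20)**2 = -24*(-20)**2 = -24*400 = -12*800 = -9600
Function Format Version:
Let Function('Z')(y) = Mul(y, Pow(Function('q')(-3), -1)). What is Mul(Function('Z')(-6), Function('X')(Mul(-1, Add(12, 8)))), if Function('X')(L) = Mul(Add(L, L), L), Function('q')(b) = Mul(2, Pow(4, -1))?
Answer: -9600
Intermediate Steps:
Function('q')(b) = Rational(1, 2) (Function('q')(b) = Mul(2, Rational(1, 4)) = Rational(1, 2))
Function('Z')(y) = Mul(2, y) (Function('Z')(y) = Mul(y, Pow(Rational(1, 2), -1)) = Mul(y, 2) = Mul(2, y))
Function('X')(L) = Mul(2, Pow(L, 2)) (Function('X')(L) = Mul(Mul(2, L), L) = Mul(2, Pow(L, 2)))
Mul(Function('Z')(-6), Function('X')(Mul(-1, Add(12, 8)))) = Mul(Mul(2, -6), Mul(2, Pow(Mul(-1, Add(12, 8)), 2))) = Mul(-12, Mul(2, Pow(Mul(-1, 20), 2))) = Mul(-12, Mul(2, Pow(-20, 2))) = Mul(-12, Mul(2, 400)) = Mul(-12, 800) = -9600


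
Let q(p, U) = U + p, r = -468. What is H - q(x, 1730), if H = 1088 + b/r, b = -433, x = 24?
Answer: -311255/468 ≈ -665.08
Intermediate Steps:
H = 509617/468 (H = 1088 - 433/(-468) = 1088 - 433*(-1/468) = 1088 + 433/468 = 509617/468 ≈ 1088.9)
H - q(x, 1730) = 509617/468 - (1730 + 24) = 509617/468 - 1*1754 = 509617/468 - 1754 = -311255/468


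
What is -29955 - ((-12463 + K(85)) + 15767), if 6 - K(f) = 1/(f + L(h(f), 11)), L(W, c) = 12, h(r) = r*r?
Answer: -3226704/97 ≈ -33265.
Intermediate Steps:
h(r) = r²
K(f) = 6 - 1/(12 + f) (K(f) = 6 - 1/(f + 12) = 6 - 1/(12 + f))
-29955 - ((-12463 + K(85)) + 15767) = -29955 - ((-12463 + (71 + 6*85)/(12 + 85)) + 15767) = -29955 - ((-12463 + (71 + 510)/97) + 15767) = -29955 - ((-12463 + (1/97)*581) + 15767) = -29955 - ((-12463 + 581/97) + 15767) = -29955 - (-1208330/97 + 15767) = -29955 - 1*321069/97 = -29955 - 321069/97 = -3226704/97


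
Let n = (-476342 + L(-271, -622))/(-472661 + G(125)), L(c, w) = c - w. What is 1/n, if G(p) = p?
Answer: 472536/475991 ≈ 0.99274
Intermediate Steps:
n = 475991/472536 (n = (-476342 + (-271 - 1*(-622)))/(-472661 + 125) = (-476342 + (-271 + 622))/(-472536) = (-476342 + 351)*(-1/472536) = -475991*(-1/472536) = 475991/472536 ≈ 1.0073)
1/n = 1/(475991/472536) = 472536/475991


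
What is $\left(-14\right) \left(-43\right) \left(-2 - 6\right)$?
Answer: $-4816$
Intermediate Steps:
$\left(-14\right) \left(-43\right) \left(-2 - 6\right) = 602 \left(-2 - 6\right) = 602 \left(-8\right) = -4816$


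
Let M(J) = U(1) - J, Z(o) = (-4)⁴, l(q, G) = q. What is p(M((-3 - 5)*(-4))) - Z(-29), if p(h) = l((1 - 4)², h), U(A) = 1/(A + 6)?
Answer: -247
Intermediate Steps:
U(A) = 1/(6 + A)
Z(o) = 256
M(J) = ⅐ - J (M(J) = 1/(6 + 1) - J = 1/7 - J = ⅐ - J)
p(h) = 9 (p(h) = (1 - 4)² = (-3)² = 9)
p(M((-3 - 5)*(-4))) - Z(-29) = 9 - 1*256 = 9 - 256 = -247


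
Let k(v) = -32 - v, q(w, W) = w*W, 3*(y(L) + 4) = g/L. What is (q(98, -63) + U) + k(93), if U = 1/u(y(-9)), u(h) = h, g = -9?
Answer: -69292/11 ≈ -6299.3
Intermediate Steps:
y(L) = -4 - 3/L (y(L) = -4 + (-9/L)/3 = -4 - 3/L)
U = -3/11 (U = 1/(-4 - 3/(-9)) = 1/(-4 - 3*(-1/9)) = 1/(-4 + 1/3) = 1/(-11/3) = -3/11 ≈ -0.27273)
q(w, W) = W*w
(q(98, -63) + U) + k(93) = (-63*98 - 3/11) + (-32 - 1*93) = (-6174 - 3/11) + (-32 - 93) = -67917/11 - 125 = -69292/11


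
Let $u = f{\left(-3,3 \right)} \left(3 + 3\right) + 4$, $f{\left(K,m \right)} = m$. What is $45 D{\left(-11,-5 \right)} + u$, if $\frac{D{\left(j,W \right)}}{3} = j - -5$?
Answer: $-788$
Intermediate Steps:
$D{\left(j,W \right)} = 15 + 3 j$ ($D{\left(j,W \right)} = 3 \left(j - -5\right) = 3 \left(j + 5\right) = 3 \left(5 + j\right) = 15 + 3 j$)
$u = 22$ ($u = 3 \left(3 + 3\right) + 4 = 3 \cdot 6 + 4 = 18 + 4 = 22$)
$45 D{\left(-11,-5 \right)} + u = 45 \left(15 + 3 \left(-11\right)\right) + 22 = 45 \left(15 - 33\right) + 22 = 45 \left(-18\right) + 22 = -810 + 22 = -788$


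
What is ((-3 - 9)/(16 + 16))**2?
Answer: 9/64 ≈ 0.14063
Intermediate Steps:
((-3 - 9)/(16 + 16))**2 = (-12/32)**2 = (-12*1/32)**2 = (-3/8)**2 = 9/64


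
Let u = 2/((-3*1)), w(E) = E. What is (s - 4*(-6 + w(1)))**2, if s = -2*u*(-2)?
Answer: 2704/9 ≈ 300.44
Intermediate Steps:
u = -2/3 (u = 2/(-3) = 2*(-1/3) = -2/3 ≈ -0.66667)
s = -8/3 (s = -2*(-2/3)*(-2) = (4/3)*(-2) = -8/3 ≈ -2.6667)
(s - 4*(-6 + w(1)))**2 = (-8/3 - 4*(-6 + 1))**2 = (-8/3 - 4*(-5))**2 = (-8/3 + 20)**2 = (52/3)**2 = 2704/9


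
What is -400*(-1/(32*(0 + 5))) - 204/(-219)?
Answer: 501/146 ≈ 3.4315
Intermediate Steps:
-400*(-1/(32*(0 + 5))) - 204/(-219) = -400/((-32*5)) - 204*(-1/219) = -400/(-160) + 68/73 = -400*(-1/160) + 68/73 = 5/2 + 68/73 = 501/146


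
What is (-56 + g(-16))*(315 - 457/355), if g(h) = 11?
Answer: -1002312/71 ≈ -14117.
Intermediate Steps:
(-56 + g(-16))*(315 - 457/355) = (-56 + 11)*(315 - 457/355) = -45*(315 - 457*1/355) = -45*(315 - 457/355) = -45*111368/355 = -1002312/71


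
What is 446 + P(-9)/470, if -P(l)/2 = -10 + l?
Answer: 104829/235 ≈ 446.08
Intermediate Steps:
P(l) = 20 - 2*l (P(l) = -2*(-10 + l) = 20 - 2*l)
446 + P(-9)/470 = 446 + (20 - 2*(-9))/470 = 446 + (20 + 18)*(1/470) = 446 + 38*(1/470) = 446 + 19/235 = 104829/235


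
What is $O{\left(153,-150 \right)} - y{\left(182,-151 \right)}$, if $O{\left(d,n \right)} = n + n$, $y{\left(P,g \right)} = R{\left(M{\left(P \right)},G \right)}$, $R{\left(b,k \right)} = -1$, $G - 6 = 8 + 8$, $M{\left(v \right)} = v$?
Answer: $-299$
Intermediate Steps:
$G = 22$ ($G = 6 + \left(8 + 8\right) = 6 + 16 = 22$)
$y{\left(P,g \right)} = -1$
$O{\left(d,n \right)} = 2 n$
$O{\left(153,-150 \right)} - y{\left(182,-151 \right)} = 2 \left(-150\right) - -1 = -300 + 1 = -299$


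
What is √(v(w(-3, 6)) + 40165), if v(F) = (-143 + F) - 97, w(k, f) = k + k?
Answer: √39919 ≈ 199.80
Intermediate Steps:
w(k, f) = 2*k
v(F) = -240 + F
√(v(w(-3, 6)) + 40165) = √((-240 + 2*(-3)) + 40165) = √((-240 - 6) + 40165) = √(-246 + 40165) = √39919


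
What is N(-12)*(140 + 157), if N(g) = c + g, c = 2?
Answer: -2970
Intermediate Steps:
N(g) = 2 + g
N(-12)*(140 + 157) = (2 - 12)*(140 + 157) = -10*297 = -2970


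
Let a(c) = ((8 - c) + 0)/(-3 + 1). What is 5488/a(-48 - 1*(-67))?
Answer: 10976/11 ≈ 997.82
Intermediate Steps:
a(c) = -4 + c/2 (a(c) = (8 - c)/(-2) = -(8 - c)/2 = -4 + c/2)
5488/a(-48 - 1*(-67)) = 5488/(-4 + (-48 - 1*(-67))/2) = 5488/(-4 + (-48 + 67)/2) = 5488/(-4 + (½)*19) = 5488/(-4 + 19/2) = 5488/(11/2) = 5488*(2/11) = 10976/11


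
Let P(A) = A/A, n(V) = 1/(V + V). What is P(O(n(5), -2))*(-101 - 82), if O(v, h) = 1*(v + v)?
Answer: -183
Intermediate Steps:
n(V) = 1/(2*V)
O(v, h) = 2*v (O(v, h) = 1*(2*v) = 2*v)
P(A) = 1
P(O(n(5), -2))*(-101 - 82) = 1*(-101 - 82) = 1*(-183) = -183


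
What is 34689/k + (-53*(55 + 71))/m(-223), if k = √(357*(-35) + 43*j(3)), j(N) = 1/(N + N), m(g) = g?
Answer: 6678/223 - 1119*I*√449562/2417 ≈ 29.946 - 310.42*I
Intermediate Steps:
j(N) = 1/(2*N)
k = I*√449562/6 (k = √(357*(-35) + 43*((½)/3)) = √(-12495 + 43*((½)*(⅓))) = √(-12495 + 43*(⅙)) = √(-12495 + 43/6) = √(-74927/6) = I*√449562/6 ≈ 111.75*I)
34689/k + (-53*(55 + 71))/m(-223) = 34689/((I*√449562/6)) - 53*(55 + 71)/(-223) = 34689*(-I*√449562/74927) - 53*126*(-1/223) = -1119*I*√449562/2417 - 6678*(-1/223) = -1119*I*√449562/2417 + 6678/223 = 6678/223 - 1119*I*√449562/2417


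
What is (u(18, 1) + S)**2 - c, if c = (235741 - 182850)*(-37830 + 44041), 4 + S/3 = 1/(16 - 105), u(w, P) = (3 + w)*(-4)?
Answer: -2602022982712/7921 ≈ -3.2850e+8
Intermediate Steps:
u(w, P) = -12 - 4*w
S = -1071/89 (S = -12 + 3/(16 - 105) = -12 + 3/(-89) = -12 + 3*(-1/89) = -12 - 3/89 = -1071/89 ≈ -12.034)
c = 328506001 (c = 52891*6211 = 328506001)
(u(18, 1) + S)**2 - c = ((-12 - 4*18) - 1071/89)**2 - 1*328506001 = ((-12 - 72) - 1071/89)**2 - 328506001 = (-84 - 1071/89)**2 - 328506001 = (-8547/89)**2 - 328506001 = 73051209/7921 - 328506001 = -2602022982712/7921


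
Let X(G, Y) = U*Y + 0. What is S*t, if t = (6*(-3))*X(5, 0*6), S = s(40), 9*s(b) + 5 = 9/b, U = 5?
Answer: 0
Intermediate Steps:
s(b) = -5/9 + 1/b (s(b) = -5/9 + (9/b)/9 = -5/9 + 1/b)
X(G, Y) = 5*Y (X(G, Y) = 5*Y + 0 = 5*Y)
S = -191/360 (S = -5/9 + 1/40 = -191/360 ≈ -0.53056)
t = 0 (t = (6*(-3))*(5*(0*6)) = -90*0 = -18*0 = 0)
S*t = -191/360*0 = 0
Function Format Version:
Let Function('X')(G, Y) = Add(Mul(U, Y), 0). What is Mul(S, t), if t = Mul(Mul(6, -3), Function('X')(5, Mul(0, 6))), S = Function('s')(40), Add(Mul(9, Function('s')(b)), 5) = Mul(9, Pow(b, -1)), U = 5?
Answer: 0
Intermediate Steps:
Function('s')(b) = Add(Rational(-5, 9), Pow(b, -1)) (Function('s')(b) = Add(Rational(-5, 9), Mul(Rational(1, 9), Mul(9, Pow(b, -1)))) = Add(Rational(-5, 9), Pow(b, -1)))
Function('X')(G, Y) = Mul(5, Y) (Function('X')(G, Y) = Add(Mul(5, Y), 0) = Mul(5, Y))
S = Rational(-191, 360) (S = Add(Rational(-5, 9), Pow(40, -1)) = Add(Rational(-5, 9), Rational(1, 40)) = Rational(-191, 360) ≈ -0.53056)
t = 0 (t = Mul(Mul(6, -3), Mul(5, Mul(0, 6))) = Mul(-18, Mul(5, 0)) = Mul(-18, 0) = 0)
Mul(S, t) = Mul(Rational(-191, 360), 0) = 0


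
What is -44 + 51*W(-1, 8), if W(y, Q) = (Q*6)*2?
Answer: 4852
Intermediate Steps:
W(y, Q) = 12*Q (W(y, Q) = (6*Q)*2 = 12*Q)
-44 + 51*W(-1, 8) = -44 + 51*(12*8) = -44 + 51*96 = -44 + 4896 = 4852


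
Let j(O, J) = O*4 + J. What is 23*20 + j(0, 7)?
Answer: 467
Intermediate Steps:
j(O, J) = J + 4*O (j(O, J) = 4*O + J = J + 4*O)
23*20 + j(0, 7) = 23*20 + (7 + 4*0) = 460 + (7 + 0) = 460 + 7 = 467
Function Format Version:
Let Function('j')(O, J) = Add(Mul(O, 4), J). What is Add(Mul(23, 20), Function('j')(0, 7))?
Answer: 467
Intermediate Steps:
Function('j')(O, J) = Add(J, Mul(4, O)) (Function('j')(O, J) = Add(Mul(4, O), J) = Add(J, Mul(4, O)))
Add(Mul(23, 20), Function('j')(0, 7)) = Add(Mul(23, 20), Add(7, Mul(4, 0))) = Add(460, Add(7, 0)) = Add(460, 7) = 467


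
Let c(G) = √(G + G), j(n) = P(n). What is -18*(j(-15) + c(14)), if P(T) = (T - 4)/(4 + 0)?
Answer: 171/2 - 36*√7 ≈ -9.7470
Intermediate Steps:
P(T) = -1 + T/4 (P(T) = (-4 + T)/4 = (-4 + T)*(¼) = -1 + T/4)
j(n) = -1 + n/4
c(G) = √2*√G (c(G) = √(2*G) = √2*√G)
-18*(j(-15) + c(14)) = -18*((-1 + (¼)*(-15)) + √2*√14) = -18*((-1 - 15/4) + 2*√7) = -18*(-19/4 + 2*√7) = 171/2 - 36*√7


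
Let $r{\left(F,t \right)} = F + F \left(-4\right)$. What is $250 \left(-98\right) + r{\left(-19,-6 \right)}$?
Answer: $-24443$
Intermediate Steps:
$r{\left(F,t \right)} = - 3 F$ ($r{\left(F,t \right)} = F - 4 F = - 3 F$)
$250 \left(-98\right) + r{\left(-19,-6 \right)} = 250 \left(-98\right) - -57 = -24500 + 57 = -24443$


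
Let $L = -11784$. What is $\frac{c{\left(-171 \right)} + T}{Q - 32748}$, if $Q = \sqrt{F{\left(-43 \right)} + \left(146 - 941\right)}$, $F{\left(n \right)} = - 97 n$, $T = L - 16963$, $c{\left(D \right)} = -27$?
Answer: $\frac{117786369}{134053516} + \frac{14387 \sqrt{211}}{134053516} \approx 0.88021$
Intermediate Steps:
$T = -28747$ ($T = -11784 - 16963 = -28747$)
$Q = 4 \sqrt{211}$ ($Q = \sqrt{\left(-97\right) \left(-43\right) + \left(146 - 941\right)} = \sqrt{4171 + \left(146 - 941\right)} = \sqrt{4171 - 795} = \sqrt{3376} = 4 \sqrt{211} \approx 58.103$)
$\frac{c{\left(-171 \right)} + T}{Q - 32748} = \frac{-27 - 28747}{4 \sqrt{211} - 32748} = - \frac{28774}{-32748 + 4 \sqrt{211}}$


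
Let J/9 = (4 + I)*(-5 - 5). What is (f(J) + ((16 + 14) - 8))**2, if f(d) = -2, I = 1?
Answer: 400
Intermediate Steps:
J = -450 (J = 9*((4 + 1)*(-5 - 5)) = 9*(5*(-10)) = 9*(-50) = -450)
(f(J) + ((16 + 14) - 8))**2 = (-2 + ((16 + 14) - 8))**2 = (-2 + (30 - 8))**2 = (-2 + 22)**2 = 20**2 = 400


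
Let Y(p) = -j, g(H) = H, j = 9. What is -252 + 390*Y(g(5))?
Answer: -3762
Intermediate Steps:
Y(p) = -9 (Y(p) = -1*9 = -9)
-252 + 390*Y(g(5)) = -252 + 390*(-9) = -252 - 3510 = -3762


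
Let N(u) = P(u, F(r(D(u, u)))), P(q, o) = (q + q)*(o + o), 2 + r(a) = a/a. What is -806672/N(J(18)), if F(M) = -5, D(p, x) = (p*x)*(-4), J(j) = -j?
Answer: -100834/45 ≈ -2240.8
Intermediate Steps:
D(p, x) = -4*p*x
r(a) = -1 (r(a) = -2 + a/a = -2 + 1 = -1)
P(q, o) = 4*o*q (P(q, o) = (2*q)*(2*o) = 4*o*q)
N(u) = -20*u (N(u) = 4*(-5)*u = -20*u)
-806672/N(J(18)) = -806672/((-(-20)*18)) = -806672/((-20*(-18))) = -806672/360 = -806672*1/360 = -100834/45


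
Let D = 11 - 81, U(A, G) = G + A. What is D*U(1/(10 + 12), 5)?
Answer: -3885/11 ≈ -353.18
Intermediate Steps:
U(A, G) = A + G
D = -70
D*U(1/(10 + 12), 5) = -70*(1/(10 + 12) + 5) = -70*(1/22 + 5) = -70*111/22 = -3885/11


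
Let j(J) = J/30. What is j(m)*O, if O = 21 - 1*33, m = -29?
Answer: 58/5 ≈ 11.600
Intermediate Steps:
O = -12 (O = 21 - 33 = -12)
j(J) = J/30 (j(J) = J*(1/30) = J/30)
j(m)*O = ((1/30)*(-29))*(-12) = -29/30*(-12) = 58/5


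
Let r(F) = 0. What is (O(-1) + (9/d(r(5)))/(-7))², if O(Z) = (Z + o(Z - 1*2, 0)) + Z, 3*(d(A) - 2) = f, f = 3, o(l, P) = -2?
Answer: 961/49 ≈ 19.612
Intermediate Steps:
d(A) = 3 (d(A) = 2 + (⅓)*3 = 2 + 1 = 3)
O(Z) = -2 + 2*Z (O(Z) = (Z - 2) + Z = (-2 + Z) + Z = -2 + 2*Z)
(O(-1) + (9/d(r(5)))/(-7))² = ((-2 + 2*(-1)) + (9/3)/(-7))² = ((-2 - 2) + (9*(⅓))*(-⅐))² = (-4 + 3*(-⅐))² = (-4 - 3/7)² = (-31/7)² = 961/49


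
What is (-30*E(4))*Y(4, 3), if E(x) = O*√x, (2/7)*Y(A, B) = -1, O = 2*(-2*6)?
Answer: -5040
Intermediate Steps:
O = -24 (O = 2*(-12) = -24)
Y(A, B) = -7/2 (Y(A, B) = (7/2)*(-1) = -7/2)
E(x) = -24*√x
(-30*E(4))*Y(4, 3) = -(-720)*√4*(-7/2) = -(-720)*2*(-7/2) = -30*(-48)*(-7/2) = 1440*(-7/2) = -5040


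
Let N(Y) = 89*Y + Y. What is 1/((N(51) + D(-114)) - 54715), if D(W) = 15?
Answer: -1/50110 ≈ -1.9956e-5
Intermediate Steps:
N(Y) = 90*Y
1/((N(51) + D(-114)) - 54715) = 1/((90*51 + 15) - 54715) = 1/((4590 + 15) - 54715) = 1/(4605 - 54715) = 1/(-50110) = -1/50110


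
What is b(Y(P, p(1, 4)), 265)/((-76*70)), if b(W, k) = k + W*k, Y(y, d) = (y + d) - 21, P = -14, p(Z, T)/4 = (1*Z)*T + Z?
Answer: 53/76 ≈ 0.69737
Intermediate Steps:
p(Z, T) = 4*Z + 4*T*Z (p(Z, T) = 4*((1*Z)*T + Z) = 4*(Z*T + Z) = 4*(T*Z + Z) = 4*(Z + T*Z) = 4*Z + 4*T*Z)
Y(y, d) = -21 + d + y (Y(y, d) = (d + y) - 21 = -21 + d + y)
b(Y(P, p(1, 4)), 265)/((-76*70)) = (265*(1 + (-21 + 4*1*(1 + 4) - 14)))/((-76*70)) = (265*(1 + (-21 + 4*1*5 - 14)))/(-5320) = (265*(1 + (-21 + 20 - 14)))*(-1/5320) = (265*(1 - 15))*(-1/5320) = (265*(-14))*(-1/5320) = -3710*(-1/5320) = 53/76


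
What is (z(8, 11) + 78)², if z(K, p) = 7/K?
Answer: 398161/64 ≈ 6221.3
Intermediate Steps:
(z(8, 11) + 78)² = (7/8 + 78)² = (631/8)² = 398161/64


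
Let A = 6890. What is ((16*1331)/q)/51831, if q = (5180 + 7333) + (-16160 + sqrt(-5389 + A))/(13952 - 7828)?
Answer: 9991673891902208/304228327468826794293 - 130416704*sqrt(1501)/304228327468826794293 ≈ 3.2843e-5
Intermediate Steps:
q = 19153363/1531 + sqrt(1501)/6124 (q = (5180 + 7333) + (-16160 + sqrt(-5389 + 6890))/(13952 - 7828) = 12513 + (-16160 + sqrt(1501))/6124 = 12513 + (-16160 + sqrt(1501))*(1/6124) = 12513 + (-4040/1531 + sqrt(1501)/6124) = 19153363/1531 + sqrt(1501)/6124 ≈ 12510.)
((16*1331)/q)/51831 = ((16*1331)/(19153363/1531 + sqrt(1501)/6124))/51831 = (21296/(19153363/1531 + sqrt(1501)/6124))*(1/51831) = 21296/(51831*(19153363/1531 + sqrt(1501)/6124))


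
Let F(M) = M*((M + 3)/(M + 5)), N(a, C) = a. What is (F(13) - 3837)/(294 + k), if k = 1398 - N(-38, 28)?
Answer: -34429/15570 ≈ -2.2112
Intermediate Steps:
k = 1436 (k = 1398 - 1*(-38) = 1398 + 38 = 1436)
F(M) = M*(3 + M)/(5 + M) (F(M) = M*((3 + M)/(5 + M)) = M*(3 + M)/(5 + M))
(F(13) - 3837)/(294 + k) = (13*(3 + 13)/(5 + 13) - 3837)/(294 + 1436) = (13*16/18 - 3837)/1730 = (13*(1/18)*16 - 3837)*(1/1730) = (104/9 - 3837)*(1/1730) = -34429/9*1/1730 = -34429/15570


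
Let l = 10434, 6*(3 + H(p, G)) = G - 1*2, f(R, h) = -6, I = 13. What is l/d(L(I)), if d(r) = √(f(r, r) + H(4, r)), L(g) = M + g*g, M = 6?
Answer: 10434*√714/119 ≈ 2342.9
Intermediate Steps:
L(g) = 6 + g² (L(g) = 6 + g*g = 6 + g²)
H(p, G) = -10/3 + G/6 (H(p, G) = -3 + (G - 1*2)/6 = -3 + (G - 2)/6 = -3 + (-2 + G)/6 = -3 + (-⅓ + G/6) = -10/3 + G/6)
d(r) = √(-28/3 + r/6) (d(r) = √(-6 + (-10/3 + r/6)) = √(-28/3 + r/6))
l/d(L(I)) = 10434/((√(-336 + 6*(6 + 13²))/6)) = 10434/((√(-336 + 6*(6 + 169))/6)) = 10434/((√(-336 + 6*175)/6)) = 10434/((√(-336 + 1050)/6)) = 10434/((√714/6)) = 10434*(√714/119) = 10434*√714/119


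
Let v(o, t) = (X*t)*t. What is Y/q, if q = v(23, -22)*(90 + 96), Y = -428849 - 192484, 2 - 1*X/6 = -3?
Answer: -2227/9680 ≈ -0.23006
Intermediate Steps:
X = 30 (X = 12 - 6*(-3) = 12 + 18 = 30)
Y = -621333
v(o, t) = 30*t² (v(o, t) = (30*t)*t = 30*t²)
q = 2700720 (q = (30*(-22)²)*(90 + 96) = (30*484)*186 = 14520*186 = 2700720)
Y/q = -621333/2700720 = -621333*1/2700720 = -2227/9680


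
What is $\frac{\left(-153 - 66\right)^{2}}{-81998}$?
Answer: $- \frac{47961}{81998} \approx -0.5849$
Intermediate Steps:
$\frac{\left(-153 - 66\right)^{2}}{-81998} = \left(-153 - 66\right)^{2} \left(- \frac{1}{81998}\right) = \left(-219\right)^{2} \left(- \frac{1}{81998}\right) = 47961 \left(- \frac{1}{81998}\right) = - \frac{47961}{81998}$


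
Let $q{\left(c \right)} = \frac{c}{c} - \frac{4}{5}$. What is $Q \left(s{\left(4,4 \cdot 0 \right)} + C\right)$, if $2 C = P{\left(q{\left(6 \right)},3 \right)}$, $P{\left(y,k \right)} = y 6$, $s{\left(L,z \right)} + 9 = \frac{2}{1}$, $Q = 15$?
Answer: $-96$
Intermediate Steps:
$s{\left(L,z \right)} = -7$ ($s{\left(L,z \right)} = -9 + \frac{2}{1} = -9 + 2 \cdot 1 = -9 + 2 = -7$)
$q{\left(c \right)} = \frac{1}{5}$ ($q{\left(c \right)} = 1 - \frac{4}{5} = \frac{1}{5}$)
$P{\left(y,k \right)} = 6 y$
$C = \frac{3}{5}$ ($C = \frac{6 \cdot \frac{1}{5}}{2} = \frac{1}{2} \cdot \frac{6}{5} = \frac{3}{5} \approx 0.6$)
$Q \left(s{\left(4,4 \cdot 0 \right)} + C\right) = 15 \left(-7 + \frac{3}{5}\right) = 15 \left(- \frac{32}{5}\right) = -96$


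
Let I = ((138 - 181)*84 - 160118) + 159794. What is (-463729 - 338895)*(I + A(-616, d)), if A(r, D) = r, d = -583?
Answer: 3653544448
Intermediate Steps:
I = -3936 (I = (-43*84 - 160118) + 159794 = (-3612 - 160118) + 159794 = -163730 + 159794 = -3936)
(-463729 - 338895)*(I + A(-616, d)) = (-463729 - 338895)*(-3936 - 616) = -802624*(-4552) = 3653544448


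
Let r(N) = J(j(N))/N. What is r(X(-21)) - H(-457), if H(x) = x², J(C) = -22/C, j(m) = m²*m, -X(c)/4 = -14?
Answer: -1026962327563/4917248 ≈ -2.0885e+5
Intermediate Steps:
X(c) = 56 (X(c) = -4*(-14) = 56)
j(m) = m³
r(N) = -22/N⁴ (r(N) = (-22/N³)/N = -22/N⁴)
r(X(-21)) - H(-457) = -22/56⁴ - 1*(-457)² = -22*1/9834496 - 1*208849 = -11/4917248 - 208849 = -1026962327563/4917248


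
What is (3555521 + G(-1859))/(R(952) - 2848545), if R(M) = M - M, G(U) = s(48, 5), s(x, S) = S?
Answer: -3555526/2848545 ≈ -1.2482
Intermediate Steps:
G(U) = 5
R(M) = 0
(3555521 + G(-1859))/(R(952) - 2848545) = (3555521 + 5)/(0 - 2848545) = 3555526/(-2848545) = 3555526*(-1/2848545) = -3555526/2848545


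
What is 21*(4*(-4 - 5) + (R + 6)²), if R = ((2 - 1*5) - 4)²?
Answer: 62769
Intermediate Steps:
R = 49 (R = ((2 - 5) - 4)² = (-3 - 4)² = (-7)² = 49)
21*(4*(-4 - 5) + (R + 6)²) = 21*(4*(-4 - 5) + (49 + 6)²) = 21*(4*(-9) + 55²) = 21*(-36 + 3025) = 21*2989 = 62769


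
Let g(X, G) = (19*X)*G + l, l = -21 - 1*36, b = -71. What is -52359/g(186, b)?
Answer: 17453/83657 ≈ 0.20863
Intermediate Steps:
l = -57 (l = -21 - 36 = -57)
g(X, G) = -57 + 19*G*X (g(X, G) = (19*X)*G - 57 = 19*G*X - 57 = -57 + 19*G*X)
-52359/g(186, b) = -52359/(-57 + 19*(-71)*186) = -52359/(-57 - 250914) = -52359/(-250971) = -52359*(-1/250971) = 17453/83657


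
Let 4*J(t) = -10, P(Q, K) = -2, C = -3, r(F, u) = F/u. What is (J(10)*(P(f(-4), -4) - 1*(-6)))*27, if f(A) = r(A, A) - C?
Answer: -270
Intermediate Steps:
f(A) = 4 (f(A) = A/A - 1*(-3) = 1 + 3 = 4)
J(t) = -5/2 (J(t) = (¼)*(-10) = -5/2)
(J(10)*(P(f(-4), -4) - 1*(-6)))*27 = -5*(-2 - 1*(-6))/2*27 = -5*(-2 + 6)/2*27 = -5/2*4*27 = -10*27 = -270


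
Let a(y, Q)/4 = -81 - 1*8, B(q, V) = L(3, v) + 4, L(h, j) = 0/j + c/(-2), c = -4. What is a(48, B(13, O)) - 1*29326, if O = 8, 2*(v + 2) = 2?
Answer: -29682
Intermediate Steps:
v = -1 (v = -2 + (1/2)*2 = -2 + 1 = -1)
L(h, j) = 2 (L(h, j) = 0/j - 4/(-2) = 0 - 4*(-1/2) = 0 + 2 = 2)
B(q, V) = 6 (B(q, V) = 2 + 4 = 6)
a(y, Q) = -356 (a(y, Q) = 4*(-81 - 1*8) = 4*(-81 - 8) = 4*(-89) = -356)
a(48, B(13, O)) - 1*29326 = -356 - 1*29326 = -356 - 29326 = -29682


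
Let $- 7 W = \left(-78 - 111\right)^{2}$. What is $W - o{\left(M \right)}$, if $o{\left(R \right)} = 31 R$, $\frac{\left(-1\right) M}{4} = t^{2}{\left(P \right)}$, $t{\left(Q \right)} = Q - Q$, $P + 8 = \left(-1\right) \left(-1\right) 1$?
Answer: $-5103$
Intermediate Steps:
$P = -7$ ($P = -8 + \left(-1\right) \left(-1\right) 1 = -8 + 1 \cdot 1 = -8 + 1 = -7$)
$W = -5103$ ($W = - \frac{\left(-78 - 111\right)^{2}}{7} = - \frac{\left(-189\right)^{2}}{7} = \left(- \frac{1}{7}\right) 35721 = -5103$)
$t{\left(Q \right)} = 0$
$M = 0$ ($M = - 4 \cdot 0^{2} = \left(-4\right) 0 = 0$)
$W - o{\left(M \right)} = -5103 - 31 \cdot 0 = -5103 - 0 = -5103 + 0 = -5103$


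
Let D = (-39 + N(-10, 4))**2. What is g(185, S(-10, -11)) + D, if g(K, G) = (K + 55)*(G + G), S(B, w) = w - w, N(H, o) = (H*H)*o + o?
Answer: 133225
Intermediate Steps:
N(H, o) = o + o*H**2 (N(H, o) = H**2*o + o = o*H**2 + o = o + o*H**2)
S(B, w) = 0
g(K, G) = 2*G*(55 + K) (g(K, G) = (55 + K)*(2*G) = 2*G*(55 + K))
D = 133225 (D = (-39 + 4*(1 + (-10)**2))**2 = (-39 + 4*(1 + 100))**2 = (-39 + 4*101)**2 = (-39 + 404)**2 = 365**2 = 133225)
g(185, S(-10, -11)) + D = 2*0*(55 + 185) + 133225 = 2*0*240 + 133225 = 0 + 133225 = 133225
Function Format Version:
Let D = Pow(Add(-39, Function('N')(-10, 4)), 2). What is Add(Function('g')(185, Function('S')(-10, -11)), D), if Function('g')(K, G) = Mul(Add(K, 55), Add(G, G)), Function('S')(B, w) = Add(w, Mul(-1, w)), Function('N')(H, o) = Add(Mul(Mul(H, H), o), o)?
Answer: 133225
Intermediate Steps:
Function('N')(H, o) = Add(o, Mul(o, Pow(H, 2))) (Function('N')(H, o) = Add(Mul(Pow(H, 2), o), o) = Add(Mul(o, Pow(H, 2)), o) = Add(o, Mul(o, Pow(H, 2))))
Function('S')(B, w) = 0
Function('g')(K, G) = Mul(2, G, Add(55, K)) (Function('g')(K, G) = Mul(Add(55, K), Mul(2, G)) = Mul(2, G, Add(55, K)))
D = 133225 (D = Pow(Add(-39, Mul(4, Add(1, Pow(-10, 2)))), 2) = Pow(Add(-39, Mul(4, Add(1, 100))), 2) = Pow(Add(-39, Mul(4, 101)), 2) = Pow(Add(-39, 404), 2) = Pow(365, 2) = 133225)
Add(Function('g')(185, Function('S')(-10, -11)), D) = Add(Mul(2, 0, Add(55, 185)), 133225) = Add(Mul(2, 0, 240), 133225) = Add(0, 133225) = 133225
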